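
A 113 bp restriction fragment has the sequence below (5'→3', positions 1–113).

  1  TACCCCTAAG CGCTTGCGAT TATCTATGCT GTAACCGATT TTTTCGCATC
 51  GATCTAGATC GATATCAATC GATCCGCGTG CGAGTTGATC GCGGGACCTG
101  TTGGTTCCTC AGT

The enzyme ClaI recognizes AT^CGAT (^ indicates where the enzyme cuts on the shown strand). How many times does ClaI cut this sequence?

3

ATCGAT occurs starting at positions 48, 58, 68.
ClaI cuts at 3 sites.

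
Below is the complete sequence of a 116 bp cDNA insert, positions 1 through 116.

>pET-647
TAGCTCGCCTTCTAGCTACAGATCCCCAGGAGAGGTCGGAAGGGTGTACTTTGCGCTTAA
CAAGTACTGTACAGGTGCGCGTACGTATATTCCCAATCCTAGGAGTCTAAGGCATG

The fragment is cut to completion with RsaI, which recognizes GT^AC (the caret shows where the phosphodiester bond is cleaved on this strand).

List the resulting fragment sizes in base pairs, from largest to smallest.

47, 34, 18, 12, 5 bp

RsaI sites (GTAC) start at positions 46, 64, 69, 81.
RsaI cuts after base 2 of each site, so after positions 47, 65, 70, 82.
Linear molecule, 4 cuts → 5 fragments:
  1–47 → 47 bp
  48–65 → 18 bp
  66–70 → 5 bp
  71–82 → 12 bp
  83–116 → 34 bp
Sorted largest to smallest: 47, 34, 18, 12, 5 bp.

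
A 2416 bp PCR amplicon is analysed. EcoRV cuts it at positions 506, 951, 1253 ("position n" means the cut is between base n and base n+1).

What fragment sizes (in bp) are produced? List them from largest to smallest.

1163, 506, 445, 302 bp

Linear molecule, 3 cuts → 4 fragments:
  506 − 0 = 506 bp
  951 − 506 = 445 bp
  1253 − 951 = 302 bp
  2416 − 1253 = 1163 bp
Sorted largest to smallest: 1163, 506, 445, 302 bp.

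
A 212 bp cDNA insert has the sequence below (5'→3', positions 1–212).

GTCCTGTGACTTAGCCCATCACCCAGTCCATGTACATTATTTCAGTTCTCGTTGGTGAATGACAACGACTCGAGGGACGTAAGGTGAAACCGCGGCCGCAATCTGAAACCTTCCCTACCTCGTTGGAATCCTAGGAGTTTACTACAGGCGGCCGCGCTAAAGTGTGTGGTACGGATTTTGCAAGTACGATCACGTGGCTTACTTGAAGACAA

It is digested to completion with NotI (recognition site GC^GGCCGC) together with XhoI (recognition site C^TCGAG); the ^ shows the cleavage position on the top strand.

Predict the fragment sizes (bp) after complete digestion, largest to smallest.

NotI sites (GCGGCCGC) start at positions 92, 148.
NotI cuts after base 2 of each site, so after positions 93, 149.
The XhoI site (CTCGAG) starts at position 69.
XhoI cuts after the first base of each site, so after position 69.
Combined cut positions: 69, 93, 149.
Linear molecule, 3 cuts → 4 fragments:
  1–69 → 69 bp
  70–93 → 24 bp
  94–149 → 56 bp
  150–212 → 63 bp
Sorted largest to smallest: 69, 63, 56, 24 bp.

69, 63, 56, 24 bp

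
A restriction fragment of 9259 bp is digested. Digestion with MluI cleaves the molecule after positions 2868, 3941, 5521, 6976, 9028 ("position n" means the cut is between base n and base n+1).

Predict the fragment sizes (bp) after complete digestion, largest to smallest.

2868, 2052, 1580, 1455, 1073, 231 bp

Linear molecule, 5 cuts → 6 fragments:
  2868 − 0 = 2868 bp
  3941 − 2868 = 1073 bp
  5521 − 3941 = 1580 bp
  6976 − 5521 = 1455 bp
  9028 − 6976 = 2052 bp
  9259 − 9028 = 231 bp
Sorted largest to smallest: 2868, 2052, 1580, 1455, 1073, 231 bp.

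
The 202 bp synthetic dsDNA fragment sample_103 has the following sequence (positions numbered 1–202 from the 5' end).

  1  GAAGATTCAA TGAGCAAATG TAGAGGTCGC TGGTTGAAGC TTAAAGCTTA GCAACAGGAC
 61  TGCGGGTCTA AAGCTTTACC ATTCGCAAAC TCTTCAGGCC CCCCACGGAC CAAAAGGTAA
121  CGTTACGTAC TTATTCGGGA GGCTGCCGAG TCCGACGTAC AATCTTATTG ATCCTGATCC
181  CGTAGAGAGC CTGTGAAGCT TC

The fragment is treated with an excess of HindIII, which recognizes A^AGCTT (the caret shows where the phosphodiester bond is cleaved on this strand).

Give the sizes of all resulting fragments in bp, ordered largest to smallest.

125, 37, 27, 7, 6 bp

HindIII sites (AAGCTT) start at positions 37, 44, 71, 196.
HindIII cuts after the first base of each site, so after positions 37, 44, 71, 196.
Linear molecule, 4 cuts → 5 fragments:
  1–37 → 37 bp
  38–44 → 7 bp
  45–71 → 27 bp
  72–196 → 125 bp
  197–202 → 6 bp
Sorted largest to smallest: 125, 37, 27, 7, 6 bp.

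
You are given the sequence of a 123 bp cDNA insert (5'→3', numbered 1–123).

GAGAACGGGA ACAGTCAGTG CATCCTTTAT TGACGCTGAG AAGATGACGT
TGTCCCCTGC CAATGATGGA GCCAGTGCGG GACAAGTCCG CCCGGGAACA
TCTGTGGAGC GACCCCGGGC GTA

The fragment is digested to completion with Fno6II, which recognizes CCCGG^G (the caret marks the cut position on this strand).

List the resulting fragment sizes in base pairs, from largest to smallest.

95, 23, 5 bp

Fno6II sites (CCCGGG) start at positions 91, 114.
Fno6II cuts after base 5 of each site (before the last base), so after positions 95, 118.
Linear molecule, 2 cuts → 3 fragments:
  1–95 → 95 bp
  96–118 → 23 bp
  119–123 → 5 bp
Sorted largest to smallest: 95, 23, 5 bp.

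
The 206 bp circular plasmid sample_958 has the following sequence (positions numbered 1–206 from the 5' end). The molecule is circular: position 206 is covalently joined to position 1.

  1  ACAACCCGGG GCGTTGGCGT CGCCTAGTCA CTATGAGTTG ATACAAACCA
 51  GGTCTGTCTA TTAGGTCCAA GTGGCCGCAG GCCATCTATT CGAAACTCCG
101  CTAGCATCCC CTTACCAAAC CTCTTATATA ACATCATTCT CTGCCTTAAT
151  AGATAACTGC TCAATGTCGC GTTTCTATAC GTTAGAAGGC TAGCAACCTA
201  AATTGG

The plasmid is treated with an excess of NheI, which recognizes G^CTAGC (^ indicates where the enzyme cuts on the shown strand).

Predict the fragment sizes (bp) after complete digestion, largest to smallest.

NheI sites (GCTAGC) start at positions 100, 189.
NheI cuts after the first base of each site, so after positions 100, 189.
Circular molecule, 2 cuts → 2 fragments:
  101–189 → 89 bp
  190–206 then 1–100 → 17 + 100 = 117 bp
Sorted largest to smallest: 117, 89 bp.

117, 89 bp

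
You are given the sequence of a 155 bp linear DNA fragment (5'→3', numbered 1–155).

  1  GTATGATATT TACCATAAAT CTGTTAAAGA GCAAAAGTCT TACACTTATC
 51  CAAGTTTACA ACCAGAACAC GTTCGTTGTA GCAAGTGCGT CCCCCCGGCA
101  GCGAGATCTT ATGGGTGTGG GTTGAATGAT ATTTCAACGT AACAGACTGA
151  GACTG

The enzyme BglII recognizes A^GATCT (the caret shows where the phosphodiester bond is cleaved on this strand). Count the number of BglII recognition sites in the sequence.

AGATCT occurs starting at position 104.
BglII cuts at 1 site.

1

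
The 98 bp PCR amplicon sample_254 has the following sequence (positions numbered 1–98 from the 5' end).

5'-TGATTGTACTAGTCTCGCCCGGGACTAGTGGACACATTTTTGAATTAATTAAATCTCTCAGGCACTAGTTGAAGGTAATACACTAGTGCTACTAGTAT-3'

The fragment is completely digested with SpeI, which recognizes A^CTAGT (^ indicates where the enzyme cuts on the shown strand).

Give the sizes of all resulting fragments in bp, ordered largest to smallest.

40, 18, 16, 9, 8, 7 bp

SpeI sites (ACTAGT) start at positions 8, 24, 64, 82, 91.
SpeI cuts after the first base of each site, so after positions 8, 24, 64, 82, 91.
Linear molecule, 5 cuts → 6 fragments:
  1–8 → 8 bp
  9–24 → 16 bp
  25–64 → 40 bp
  65–82 → 18 bp
  83–91 → 9 bp
  92–98 → 7 bp
Sorted largest to smallest: 40, 18, 16, 9, 8, 7 bp.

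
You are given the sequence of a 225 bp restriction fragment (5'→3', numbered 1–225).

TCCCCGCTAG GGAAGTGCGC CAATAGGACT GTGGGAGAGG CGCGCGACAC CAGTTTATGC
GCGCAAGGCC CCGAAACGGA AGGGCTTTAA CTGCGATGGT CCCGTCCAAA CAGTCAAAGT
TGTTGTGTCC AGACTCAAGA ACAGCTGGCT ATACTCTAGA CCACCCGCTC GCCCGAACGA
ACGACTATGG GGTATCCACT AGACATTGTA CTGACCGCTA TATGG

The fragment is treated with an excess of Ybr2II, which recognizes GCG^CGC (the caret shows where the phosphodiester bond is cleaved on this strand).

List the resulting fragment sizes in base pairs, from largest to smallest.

Ybr2II sites (GCGCGC) start at positions 40, 59.
Ybr2II cuts after base 3 of each site, so after positions 42, 61.
Linear molecule, 2 cuts → 3 fragments:
  1–42 → 42 bp
  43–61 → 19 bp
  62–225 → 164 bp
Sorted largest to smallest: 164, 42, 19 bp.

164, 42, 19 bp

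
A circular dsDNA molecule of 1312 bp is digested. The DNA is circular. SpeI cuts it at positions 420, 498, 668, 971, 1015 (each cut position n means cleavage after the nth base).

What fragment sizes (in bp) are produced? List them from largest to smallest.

Circular molecule, 5 cuts → 5 fragments:
  498 − 420 = 78 bp
  668 − 498 = 170 bp
  971 − 668 = 303 bp
  1015 − 971 = 44 bp
  wrap: 1312 − 1015 + 420 = 717 bp
Sorted largest to smallest: 717, 303, 170, 78, 44 bp.

717, 303, 170, 78, 44 bp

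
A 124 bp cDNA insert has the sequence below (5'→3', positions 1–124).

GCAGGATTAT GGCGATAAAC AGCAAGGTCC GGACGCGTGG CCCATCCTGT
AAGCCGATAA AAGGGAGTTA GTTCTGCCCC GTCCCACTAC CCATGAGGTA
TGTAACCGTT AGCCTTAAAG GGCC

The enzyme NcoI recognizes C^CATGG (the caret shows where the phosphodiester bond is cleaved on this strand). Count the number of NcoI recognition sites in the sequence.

0

No occurrence of CCATGG is present in the sequence.
NcoI does not cut: 0 sites.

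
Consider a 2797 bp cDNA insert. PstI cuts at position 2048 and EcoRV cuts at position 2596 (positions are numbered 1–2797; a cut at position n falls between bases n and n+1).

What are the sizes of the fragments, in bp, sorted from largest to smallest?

2048, 548, 201 bp

Combined cut positions (sorted): 2048, 2596.
Linear molecule, 2 cuts → 3 fragments:
  2048 − 0 = 2048 bp
  2596 − 2048 = 548 bp
  2797 − 2596 = 201 bp
Sorted largest to smallest: 2048, 548, 201 bp.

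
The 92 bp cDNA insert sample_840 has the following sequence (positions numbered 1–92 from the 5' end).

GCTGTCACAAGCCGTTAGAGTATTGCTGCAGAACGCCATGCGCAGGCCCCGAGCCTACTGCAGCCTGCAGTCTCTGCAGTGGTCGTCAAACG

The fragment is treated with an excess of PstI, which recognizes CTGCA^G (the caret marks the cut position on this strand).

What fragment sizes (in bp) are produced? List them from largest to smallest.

PstI sites (CTGCAG) start at positions 26, 58, 65, 74.
PstI cuts after base 5 of each site (before the last base), so after positions 30, 62, 69, 78.
Linear molecule, 4 cuts → 5 fragments:
  1–30 → 30 bp
  31–62 → 32 bp
  63–69 → 7 bp
  70–78 → 9 bp
  79–92 → 14 bp
Sorted largest to smallest: 32, 30, 14, 9, 7 bp.

32, 30, 14, 9, 7 bp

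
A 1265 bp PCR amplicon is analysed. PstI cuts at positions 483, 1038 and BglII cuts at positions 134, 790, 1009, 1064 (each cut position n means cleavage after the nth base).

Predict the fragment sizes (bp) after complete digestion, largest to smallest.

Combined cut positions (sorted): 134, 483, 790, 1009, 1038, 1064.
Linear molecule, 6 cuts → 7 fragments:
  134 − 0 = 134 bp
  483 − 134 = 349 bp
  790 − 483 = 307 bp
  1009 − 790 = 219 bp
  1038 − 1009 = 29 bp
  1064 − 1038 = 26 bp
  1265 − 1064 = 201 bp
Sorted largest to smallest: 349, 307, 219, 201, 134, 29, 26 bp.

349, 307, 219, 201, 134, 29, 26 bp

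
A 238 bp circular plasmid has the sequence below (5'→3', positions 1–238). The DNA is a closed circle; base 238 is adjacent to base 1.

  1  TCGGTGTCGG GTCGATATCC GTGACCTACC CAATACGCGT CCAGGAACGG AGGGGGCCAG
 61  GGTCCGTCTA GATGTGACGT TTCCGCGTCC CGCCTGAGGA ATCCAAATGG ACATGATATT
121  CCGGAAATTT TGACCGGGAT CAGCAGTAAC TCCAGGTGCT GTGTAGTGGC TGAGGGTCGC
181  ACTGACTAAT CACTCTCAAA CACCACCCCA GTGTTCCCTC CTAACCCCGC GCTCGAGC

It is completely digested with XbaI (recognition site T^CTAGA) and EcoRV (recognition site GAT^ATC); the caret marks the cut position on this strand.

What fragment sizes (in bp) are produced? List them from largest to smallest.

187, 51 bp

The XbaI site (TCTAGA) starts at position 67.
XbaI cuts after the first base of each site, so after position 67.
The EcoRV site (GATATC) starts at position 14.
EcoRV cuts after base 3 of each site, so after position 16.
Combined cut positions: 16, 67.
Circular molecule, 2 cuts → 2 fragments:
  17–67 → 51 bp
  68–238 then 1–16 → 171 + 16 = 187 bp
Sorted largest to smallest: 187, 51 bp.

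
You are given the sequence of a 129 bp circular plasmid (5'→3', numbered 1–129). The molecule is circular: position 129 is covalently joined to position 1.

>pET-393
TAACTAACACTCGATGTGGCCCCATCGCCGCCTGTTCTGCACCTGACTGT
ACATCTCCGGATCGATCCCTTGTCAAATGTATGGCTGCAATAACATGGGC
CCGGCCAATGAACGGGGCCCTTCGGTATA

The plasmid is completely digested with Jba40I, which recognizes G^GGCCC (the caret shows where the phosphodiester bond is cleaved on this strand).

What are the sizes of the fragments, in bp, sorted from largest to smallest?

Jba40I sites (GGGCCC) start at positions 97, 115.
Jba40I cuts after the first base of each site, so after positions 97, 115.
Circular molecule, 2 cuts → 2 fragments:
  98–115 → 18 bp
  116–129 then 1–97 → 14 + 97 = 111 bp
Sorted largest to smallest: 111, 18 bp.

111, 18 bp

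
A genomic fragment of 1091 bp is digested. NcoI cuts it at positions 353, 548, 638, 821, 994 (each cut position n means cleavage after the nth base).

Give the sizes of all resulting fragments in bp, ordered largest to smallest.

Linear molecule, 5 cuts → 6 fragments:
  353 − 0 = 353 bp
  548 − 353 = 195 bp
  638 − 548 = 90 bp
  821 − 638 = 183 bp
  994 − 821 = 173 bp
  1091 − 994 = 97 bp
Sorted largest to smallest: 353, 195, 183, 173, 97, 90 bp.

353, 195, 183, 173, 97, 90 bp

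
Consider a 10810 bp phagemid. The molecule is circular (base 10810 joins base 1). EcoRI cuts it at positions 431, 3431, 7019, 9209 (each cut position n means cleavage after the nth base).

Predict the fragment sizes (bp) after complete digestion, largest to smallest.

3588, 3000, 2190, 2032 bp

Circular molecule, 4 cuts → 4 fragments:
  3431 − 431 = 3000 bp
  7019 − 3431 = 3588 bp
  9209 − 7019 = 2190 bp
  wrap: 10810 − 9209 + 431 = 2032 bp
Sorted largest to smallest: 3588, 3000, 2190, 2032 bp.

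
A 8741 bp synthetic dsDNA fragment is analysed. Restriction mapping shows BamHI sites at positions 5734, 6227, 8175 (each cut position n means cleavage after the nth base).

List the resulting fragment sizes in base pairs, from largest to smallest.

Linear molecule, 3 cuts → 4 fragments:
  5734 − 0 = 5734 bp
  6227 − 5734 = 493 bp
  8175 − 6227 = 1948 bp
  8741 − 8175 = 566 bp
Sorted largest to smallest: 5734, 1948, 566, 493 bp.

5734, 1948, 566, 493 bp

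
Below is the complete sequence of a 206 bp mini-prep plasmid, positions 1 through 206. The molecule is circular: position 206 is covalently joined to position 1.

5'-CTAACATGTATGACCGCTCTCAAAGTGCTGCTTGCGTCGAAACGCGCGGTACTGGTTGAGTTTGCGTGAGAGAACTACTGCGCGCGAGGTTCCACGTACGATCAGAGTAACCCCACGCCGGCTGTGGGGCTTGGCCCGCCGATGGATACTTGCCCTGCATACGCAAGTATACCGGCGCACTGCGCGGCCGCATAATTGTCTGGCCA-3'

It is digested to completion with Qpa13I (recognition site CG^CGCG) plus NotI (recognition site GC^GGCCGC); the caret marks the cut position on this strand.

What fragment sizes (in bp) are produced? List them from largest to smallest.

103, 65, 38 bp

Qpa13I sites (CGCGCG) start at positions 43, 81.
Qpa13I cuts after base 2 of each site, so after positions 44, 82.
The NotI site (GCGGCCGC) starts at position 184.
NotI cuts after base 2 of each site, so after position 185.
Combined cut positions: 44, 82, 185.
Circular molecule, 3 cuts → 3 fragments:
  45–82 → 38 bp
  83–185 → 103 bp
  186–206 then 1–44 → 21 + 44 = 65 bp
Sorted largest to smallest: 103, 65, 38 bp.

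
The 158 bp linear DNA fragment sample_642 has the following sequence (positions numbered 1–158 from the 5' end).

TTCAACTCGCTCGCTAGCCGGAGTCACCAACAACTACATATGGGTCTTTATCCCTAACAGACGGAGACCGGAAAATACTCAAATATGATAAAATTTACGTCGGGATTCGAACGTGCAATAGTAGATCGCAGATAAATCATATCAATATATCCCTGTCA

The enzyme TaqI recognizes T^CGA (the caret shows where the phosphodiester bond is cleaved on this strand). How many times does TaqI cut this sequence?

1

TCGA occurs starting at position 107.
TaqI cuts at 1 site.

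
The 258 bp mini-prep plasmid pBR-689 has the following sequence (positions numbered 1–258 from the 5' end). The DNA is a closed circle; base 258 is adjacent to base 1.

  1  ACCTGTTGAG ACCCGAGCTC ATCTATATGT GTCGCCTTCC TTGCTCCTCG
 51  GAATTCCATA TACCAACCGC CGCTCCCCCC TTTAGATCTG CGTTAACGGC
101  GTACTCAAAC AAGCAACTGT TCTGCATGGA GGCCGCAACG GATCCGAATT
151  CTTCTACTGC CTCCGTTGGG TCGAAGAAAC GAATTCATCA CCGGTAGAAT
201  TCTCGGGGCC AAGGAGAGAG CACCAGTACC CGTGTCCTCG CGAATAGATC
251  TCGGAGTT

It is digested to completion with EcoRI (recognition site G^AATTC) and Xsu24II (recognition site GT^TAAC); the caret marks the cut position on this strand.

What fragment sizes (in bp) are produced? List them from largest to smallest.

112, 53, 42, 35, 16 bp

EcoRI sites (GAATTC) start at positions 51, 146, 181, 197.
EcoRI cuts after the first base of each site, so after positions 51, 146, 181, 197.
The Xsu24II site (GTTAAC) starts at position 92.
Xsu24II cuts after base 2 of each site, so after position 93.
Combined cut positions: 51, 93, 146, 181, 197.
Circular molecule, 5 cuts → 5 fragments:
  52–93 → 42 bp
  94–146 → 53 bp
  147–181 → 35 bp
  182–197 → 16 bp
  198–258 then 1–51 → 61 + 51 = 112 bp
Sorted largest to smallest: 112, 53, 42, 35, 16 bp.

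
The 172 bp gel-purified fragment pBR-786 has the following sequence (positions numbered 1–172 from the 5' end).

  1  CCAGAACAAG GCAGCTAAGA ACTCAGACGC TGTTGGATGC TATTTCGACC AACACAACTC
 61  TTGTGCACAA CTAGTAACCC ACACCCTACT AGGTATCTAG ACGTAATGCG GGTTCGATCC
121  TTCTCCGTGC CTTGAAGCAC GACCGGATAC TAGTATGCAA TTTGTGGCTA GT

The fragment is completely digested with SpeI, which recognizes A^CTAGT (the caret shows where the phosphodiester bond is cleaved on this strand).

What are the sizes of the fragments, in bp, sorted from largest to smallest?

SpeI sites (ACTAGT) start at positions 70, 149.
SpeI cuts after the first base of each site, so after positions 70, 149.
Linear molecule, 2 cuts → 3 fragments:
  1–70 → 70 bp
  71–149 → 79 bp
  150–172 → 23 bp
Sorted largest to smallest: 79, 70, 23 bp.

79, 70, 23 bp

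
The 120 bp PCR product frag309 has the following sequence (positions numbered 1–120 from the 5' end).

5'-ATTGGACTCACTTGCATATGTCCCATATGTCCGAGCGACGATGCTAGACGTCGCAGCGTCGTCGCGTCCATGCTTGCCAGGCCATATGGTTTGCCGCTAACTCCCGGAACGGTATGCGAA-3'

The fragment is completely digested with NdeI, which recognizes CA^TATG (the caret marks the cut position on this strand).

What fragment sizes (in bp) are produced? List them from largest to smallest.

NdeI sites (CATATG) start at positions 15, 24, 83.
NdeI cuts after base 2 of each site, so after positions 16, 25, 84.
Linear molecule, 3 cuts → 4 fragments:
  1–16 → 16 bp
  17–25 → 9 bp
  26–84 → 59 bp
  85–120 → 36 bp
Sorted largest to smallest: 59, 36, 16, 9 bp.

59, 36, 16, 9 bp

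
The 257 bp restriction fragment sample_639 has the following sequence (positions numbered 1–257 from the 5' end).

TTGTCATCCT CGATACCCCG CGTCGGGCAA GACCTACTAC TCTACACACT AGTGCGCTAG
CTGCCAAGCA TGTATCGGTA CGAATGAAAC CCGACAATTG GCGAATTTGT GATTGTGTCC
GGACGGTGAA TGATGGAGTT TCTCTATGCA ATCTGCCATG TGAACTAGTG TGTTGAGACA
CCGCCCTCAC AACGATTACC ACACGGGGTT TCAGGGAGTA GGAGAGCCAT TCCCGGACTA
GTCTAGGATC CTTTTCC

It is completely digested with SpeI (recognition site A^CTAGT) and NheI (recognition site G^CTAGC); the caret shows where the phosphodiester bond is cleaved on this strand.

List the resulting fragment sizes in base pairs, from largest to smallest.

108, 73, 48, 20, 8 bp

SpeI sites (ACTAGT) start at positions 48, 164, 237.
SpeI cuts after the first base of each site, so after positions 48, 164, 237.
The NheI site (GCTAGC) starts at position 56.
NheI cuts after the first base of each site, so after position 56.
Combined cut positions: 48, 56, 164, 237.
Linear molecule, 4 cuts → 5 fragments:
  1–48 → 48 bp
  49–56 → 8 bp
  57–164 → 108 bp
  165–237 → 73 bp
  238–257 → 20 bp
Sorted largest to smallest: 108, 73, 48, 20, 8 bp.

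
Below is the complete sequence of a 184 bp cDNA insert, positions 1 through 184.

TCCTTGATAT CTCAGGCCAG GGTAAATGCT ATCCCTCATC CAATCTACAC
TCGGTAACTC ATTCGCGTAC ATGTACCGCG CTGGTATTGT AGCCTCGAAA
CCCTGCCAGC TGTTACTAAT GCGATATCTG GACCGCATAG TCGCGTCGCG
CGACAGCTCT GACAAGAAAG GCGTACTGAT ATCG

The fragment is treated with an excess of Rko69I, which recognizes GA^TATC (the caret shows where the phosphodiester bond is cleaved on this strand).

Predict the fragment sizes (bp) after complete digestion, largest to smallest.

Rko69I sites (GATATC) start at positions 6, 123, 178.
Rko69I cuts after base 2 of each site, so after positions 7, 124, 179.
Linear molecule, 3 cuts → 4 fragments:
  1–7 → 7 bp
  8–124 → 117 bp
  125–179 → 55 bp
  180–184 → 5 bp
Sorted largest to smallest: 117, 55, 7, 5 bp.

117, 55, 7, 5 bp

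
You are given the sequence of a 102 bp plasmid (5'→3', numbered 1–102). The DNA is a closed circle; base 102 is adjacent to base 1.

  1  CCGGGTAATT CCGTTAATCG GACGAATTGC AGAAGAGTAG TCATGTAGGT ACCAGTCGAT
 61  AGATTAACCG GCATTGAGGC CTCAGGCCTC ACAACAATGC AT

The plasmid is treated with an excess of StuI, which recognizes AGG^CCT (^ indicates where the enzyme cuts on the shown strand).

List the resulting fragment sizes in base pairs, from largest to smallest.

95, 7 bp

StuI sites (AGGCCT) start at positions 77, 84.
StuI cuts after base 3 of each site, so after positions 79, 86.
Circular molecule, 2 cuts → 2 fragments:
  80–86 → 7 bp
  87–102 then 1–79 → 16 + 79 = 95 bp
Sorted largest to smallest: 95, 7 bp.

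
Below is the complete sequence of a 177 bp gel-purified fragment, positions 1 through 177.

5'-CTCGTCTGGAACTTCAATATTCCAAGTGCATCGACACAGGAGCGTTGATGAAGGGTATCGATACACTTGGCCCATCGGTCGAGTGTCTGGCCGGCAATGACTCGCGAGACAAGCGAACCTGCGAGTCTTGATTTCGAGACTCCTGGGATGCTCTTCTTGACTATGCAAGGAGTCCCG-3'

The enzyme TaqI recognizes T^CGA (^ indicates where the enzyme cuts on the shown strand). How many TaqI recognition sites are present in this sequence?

4

TCGA occurs starting at positions 31, 58, 79, 134.
TaqI cuts at 4 sites.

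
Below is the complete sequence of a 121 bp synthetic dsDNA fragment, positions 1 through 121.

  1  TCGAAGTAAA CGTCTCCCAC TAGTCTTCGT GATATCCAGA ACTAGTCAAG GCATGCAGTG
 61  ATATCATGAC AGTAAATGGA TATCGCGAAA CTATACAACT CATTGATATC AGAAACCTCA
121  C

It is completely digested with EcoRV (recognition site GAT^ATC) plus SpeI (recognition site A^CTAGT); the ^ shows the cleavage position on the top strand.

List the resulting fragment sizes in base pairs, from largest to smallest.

26, 21, 19, 19, 14, 14, 8 bp

EcoRV sites (GATATC) start at positions 31, 60, 79, 105.
EcoRV cuts after base 3 of each site, so after positions 33, 62, 81, 107.
SpeI sites (ACTAGT) start at positions 19, 41.
SpeI cuts after the first base of each site, so after positions 19, 41.
Combined cut positions: 19, 33, 41, 62, 81, 107.
Linear molecule, 6 cuts → 7 fragments:
  1–19 → 19 bp
  20–33 → 14 bp
  34–41 → 8 bp
  42–62 → 21 bp
  63–81 → 19 bp
  82–107 → 26 bp
  108–121 → 14 bp
Sorted largest to smallest: 26, 21, 19, 19, 14, 14, 8 bp.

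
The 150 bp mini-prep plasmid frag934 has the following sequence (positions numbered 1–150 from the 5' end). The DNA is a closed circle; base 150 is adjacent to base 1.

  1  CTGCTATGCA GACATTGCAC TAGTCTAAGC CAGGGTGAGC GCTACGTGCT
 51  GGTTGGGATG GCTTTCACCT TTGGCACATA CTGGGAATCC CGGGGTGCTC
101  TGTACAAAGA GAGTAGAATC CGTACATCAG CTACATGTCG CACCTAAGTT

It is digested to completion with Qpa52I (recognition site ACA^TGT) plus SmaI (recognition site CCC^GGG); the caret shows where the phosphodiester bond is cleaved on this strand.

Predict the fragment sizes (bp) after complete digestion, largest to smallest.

The Qpa52I site (ACATGT) starts at position 133.
Qpa52I cuts after base 3 of each site, so after position 135.
The SmaI site (CCCGGG) starts at position 89.
SmaI cuts after base 3 of each site, so after position 91.
Combined cut positions: 91, 135.
Circular molecule, 2 cuts → 2 fragments:
  92–135 → 44 bp
  136–150 then 1–91 → 15 + 91 = 106 bp
Sorted largest to smallest: 106, 44 bp.

106, 44 bp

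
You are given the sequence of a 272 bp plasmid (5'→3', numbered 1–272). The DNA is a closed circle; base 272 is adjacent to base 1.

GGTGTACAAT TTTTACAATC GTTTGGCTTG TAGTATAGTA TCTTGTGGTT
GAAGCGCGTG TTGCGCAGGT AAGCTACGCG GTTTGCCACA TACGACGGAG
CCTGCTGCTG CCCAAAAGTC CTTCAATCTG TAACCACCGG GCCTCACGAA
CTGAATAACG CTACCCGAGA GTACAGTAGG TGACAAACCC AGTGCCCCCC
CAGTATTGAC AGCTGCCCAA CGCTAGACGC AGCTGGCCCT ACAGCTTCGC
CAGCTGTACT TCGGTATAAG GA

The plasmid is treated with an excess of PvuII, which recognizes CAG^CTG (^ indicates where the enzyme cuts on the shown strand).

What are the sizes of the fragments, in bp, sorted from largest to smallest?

PvuII sites (CAGCTG) start at positions 210, 230, 251.
PvuII cuts after base 3 of each site, so after positions 212, 232, 253.
Circular molecule, 3 cuts → 3 fragments:
  213–232 → 20 bp
  233–253 → 21 bp
  254–272 then 1–212 → 19 + 212 = 231 bp
Sorted largest to smallest: 231, 21, 20 bp.

231, 21, 20 bp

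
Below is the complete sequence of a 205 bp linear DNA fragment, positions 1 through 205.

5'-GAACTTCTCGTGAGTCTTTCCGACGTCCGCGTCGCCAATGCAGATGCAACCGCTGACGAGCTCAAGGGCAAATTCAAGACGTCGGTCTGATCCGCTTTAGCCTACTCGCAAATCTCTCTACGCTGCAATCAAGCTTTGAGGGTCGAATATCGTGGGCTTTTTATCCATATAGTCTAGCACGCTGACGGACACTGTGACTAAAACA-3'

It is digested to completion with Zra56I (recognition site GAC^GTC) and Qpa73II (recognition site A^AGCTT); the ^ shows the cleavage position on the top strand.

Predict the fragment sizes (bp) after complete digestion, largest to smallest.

74, 56, 51, 24 bp

Zra56I sites (GACGTC) start at positions 22, 78.
Zra56I cuts after base 3 of each site, so after positions 24, 80.
The Qpa73II site (AAGCTT) starts at position 131.
Qpa73II cuts after the first base of each site, so after position 131.
Combined cut positions: 24, 80, 131.
Linear molecule, 3 cuts → 4 fragments:
  1–24 → 24 bp
  25–80 → 56 bp
  81–131 → 51 bp
  132–205 → 74 bp
Sorted largest to smallest: 74, 56, 51, 24 bp.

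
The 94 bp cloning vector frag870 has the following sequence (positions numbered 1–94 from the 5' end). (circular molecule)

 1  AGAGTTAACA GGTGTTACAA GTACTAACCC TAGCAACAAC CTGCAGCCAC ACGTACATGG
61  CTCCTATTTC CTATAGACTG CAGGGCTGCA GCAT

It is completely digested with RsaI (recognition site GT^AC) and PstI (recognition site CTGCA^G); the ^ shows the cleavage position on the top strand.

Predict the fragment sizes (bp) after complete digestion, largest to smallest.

RsaI sites (GTAC) start at positions 21, 53.
RsaI cuts after base 2 of each site, so after positions 22, 54.
PstI sites (CTGCAG) start at positions 41, 78, 86.
PstI cuts after base 5 of each site (before the last base), so after positions 45, 82, 90.
Combined cut positions: 22, 45, 54, 82, 90.
Circular molecule, 5 cuts → 5 fragments:
  23–45 → 23 bp
  46–54 → 9 bp
  55–82 → 28 bp
  83–90 → 8 bp
  91–94 then 1–22 → 4 + 22 = 26 bp
Sorted largest to smallest: 28, 26, 23, 9, 8 bp.

28, 26, 23, 9, 8 bp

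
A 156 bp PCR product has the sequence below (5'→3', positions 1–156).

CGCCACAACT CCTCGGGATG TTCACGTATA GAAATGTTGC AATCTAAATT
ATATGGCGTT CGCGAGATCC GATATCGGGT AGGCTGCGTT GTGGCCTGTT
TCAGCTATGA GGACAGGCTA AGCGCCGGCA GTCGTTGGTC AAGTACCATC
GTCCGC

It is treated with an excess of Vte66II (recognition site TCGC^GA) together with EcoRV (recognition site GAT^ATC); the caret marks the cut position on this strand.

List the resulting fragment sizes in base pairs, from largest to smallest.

83, 63, 10 bp

The Vte66II site (TCGCGA) starts at position 60.
Vte66II cuts after base 4 of each site, so after position 63.
The EcoRV site (GATATC) starts at position 71.
EcoRV cuts after base 3 of each site, so after position 73.
Combined cut positions: 63, 73.
Linear molecule, 2 cuts → 3 fragments:
  1–63 → 63 bp
  64–73 → 10 bp
  74–156 → 83 bp
Sorted largest to smallest: 83, 63, 10 bp.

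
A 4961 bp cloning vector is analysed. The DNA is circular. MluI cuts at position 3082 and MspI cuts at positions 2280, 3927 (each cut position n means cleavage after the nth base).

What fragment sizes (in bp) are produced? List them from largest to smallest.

3314, 845, 802 bp

Combined cut positions (sorted): 2280, 3082, 3927.
Circular molecule, 3 cuts → 3 fragments:
  3082 − 2280 = 802 bp
  3927 − 3082 = 845 bp
  wrap: 4961 − 3927 + 2280 = 3314 bp
Sorted largest to smallest: 3314, 845, 802 bp.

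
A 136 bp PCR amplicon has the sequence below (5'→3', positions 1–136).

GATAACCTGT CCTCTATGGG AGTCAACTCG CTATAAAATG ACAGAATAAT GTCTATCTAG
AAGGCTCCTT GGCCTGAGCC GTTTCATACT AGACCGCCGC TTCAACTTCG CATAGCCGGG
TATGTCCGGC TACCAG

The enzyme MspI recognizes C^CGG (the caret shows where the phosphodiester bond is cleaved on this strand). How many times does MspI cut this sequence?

2

CCGG occurs starting at positions 116, 126.
MspI cuts at 2 sites.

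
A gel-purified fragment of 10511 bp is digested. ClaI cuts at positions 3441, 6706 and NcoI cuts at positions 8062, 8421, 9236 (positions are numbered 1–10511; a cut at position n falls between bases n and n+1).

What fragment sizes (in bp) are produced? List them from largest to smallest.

Combined cut positions (sorted): 3441, 6706, 8062, 8421, 9236.
Linear molecule, 5 cuts → 6 fragments:
  3441 − 0 = 3441 bp
  6706 − 3441 = 3265 bp
  8062 − 6706 = 1356 bp
  8421 − 8062 = 359 bp
  9236 − 8421 = 815 bp
  10511 − 9236 = 1275 bp
Sorted largest to smallest: 3441, 3265, 1356, 1275, 815, 359 bp.

3441, 3265, 1356, 1275, 815, 359 bp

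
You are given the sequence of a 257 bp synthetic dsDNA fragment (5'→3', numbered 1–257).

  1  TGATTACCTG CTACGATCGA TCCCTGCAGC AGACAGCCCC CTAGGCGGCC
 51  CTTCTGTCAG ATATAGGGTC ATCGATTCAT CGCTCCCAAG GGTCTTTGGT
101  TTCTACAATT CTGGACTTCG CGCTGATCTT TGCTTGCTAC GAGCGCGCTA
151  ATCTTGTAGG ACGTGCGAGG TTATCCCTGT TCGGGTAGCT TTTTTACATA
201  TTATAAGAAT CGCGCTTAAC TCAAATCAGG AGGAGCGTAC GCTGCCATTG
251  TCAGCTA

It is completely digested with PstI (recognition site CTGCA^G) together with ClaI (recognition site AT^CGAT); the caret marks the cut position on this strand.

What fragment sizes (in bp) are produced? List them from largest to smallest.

185, 44, 17, 11 bp

The PstI site (CTGCAG) starts at position 24.
PstI cuts after base 5 of each site (before the last base), so after position 28.
ClaI sites (ATCGAT) start at positions 16, 71.
ClaI cuts after base 2 of each site, so after positions 17, 72.
Combined cut positions: 17, 28, 72.
Linear molecule, 3 cuts → 4 fragments:
  1–17 → 17 bp
  18–28 → 11 bp
  29–72 → 44 bp
  73–257 → 185 bp
Sorted largest to smallest: 185, 44, 17, 11 bp.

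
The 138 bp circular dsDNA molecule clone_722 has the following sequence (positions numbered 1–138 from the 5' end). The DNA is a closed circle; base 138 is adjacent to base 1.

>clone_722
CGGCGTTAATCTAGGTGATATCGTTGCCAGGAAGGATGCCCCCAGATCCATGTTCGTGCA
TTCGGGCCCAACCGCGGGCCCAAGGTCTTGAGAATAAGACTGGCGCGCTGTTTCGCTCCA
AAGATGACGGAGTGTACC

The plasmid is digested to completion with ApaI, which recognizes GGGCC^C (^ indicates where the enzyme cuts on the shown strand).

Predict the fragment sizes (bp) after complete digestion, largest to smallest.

126, 12 bp

ApaI sites (GGGCCC) start at positions 64, 76.
ApaI cuts after base 5 of each site (before the last base), so after positions 68, 80.
Circular molecule, 2 cuts → 2 fragments:
  69–80 → 12 bp
  81–138 then 1–68 → 58 + 68 = 126 bp
Sorted largest to smallest: 126, 12 bp.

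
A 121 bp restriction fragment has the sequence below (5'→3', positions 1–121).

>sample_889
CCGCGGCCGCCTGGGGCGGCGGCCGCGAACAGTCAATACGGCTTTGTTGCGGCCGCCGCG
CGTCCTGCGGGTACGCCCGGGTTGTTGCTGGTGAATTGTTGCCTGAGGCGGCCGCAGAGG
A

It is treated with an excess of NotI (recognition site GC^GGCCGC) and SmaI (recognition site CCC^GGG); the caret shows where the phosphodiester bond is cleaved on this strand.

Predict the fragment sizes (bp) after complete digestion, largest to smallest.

NotI sites (GCGGCCGC) start at positions 3, 19, 49, 108.
NotI cuts after base 2 of each site, so after positions 4, 20, 50, 109.
The SmaI site (CCCGGG) starts at position 76.
SmaI cuts after base 3 of each site, so after position 78.
Combined cut positions: 4, 20, 50, 78, 109.
Linear molecule, 5 cuts → 6 fragments:
  1–4 → 4 bp
  5–20 → 16 bp
  21–50 → 30 bp
  51–78 → 28 bp
  79–109 → 31 bp
  110–121 → 12 bp
Sorted largest to smallest: 31, 30, 28, 16, 12, 4 bp.

31, 30, 28, 16, 12, 4 bp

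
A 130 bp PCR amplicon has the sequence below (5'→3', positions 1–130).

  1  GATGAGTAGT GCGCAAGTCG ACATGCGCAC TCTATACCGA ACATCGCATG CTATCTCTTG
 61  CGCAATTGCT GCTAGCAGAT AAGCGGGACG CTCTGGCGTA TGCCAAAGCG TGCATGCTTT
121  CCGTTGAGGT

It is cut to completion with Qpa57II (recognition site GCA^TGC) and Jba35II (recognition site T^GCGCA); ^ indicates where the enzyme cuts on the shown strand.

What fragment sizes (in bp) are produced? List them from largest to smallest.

55, 24, 16, 14, 11, 10 bp

Qpa57II sites (GCATGC) start at positions 46, 112.
Qpa57II cuts after base 3 of each site, so after positions 48, 114.
Jba35II sites (TGCGCA) start at positions 10, 24, 59.
Jba35II cuts after the first base of each site, so after positions 10, 24, 59.
Combined cut positions: 10, 24, 48, 59, 114.
Linear molecule, 5 cuts → 6 fragments:
  1–10 → 10 bp
  11–24 → 14 bp
  25–48 → 24 bp
  49–59 → 11 bp
  60–114 → 55 bp
  115–130 → 16 bp
Sorted largest to smallest: 55, 24, 16, 14, 11, 10 bp.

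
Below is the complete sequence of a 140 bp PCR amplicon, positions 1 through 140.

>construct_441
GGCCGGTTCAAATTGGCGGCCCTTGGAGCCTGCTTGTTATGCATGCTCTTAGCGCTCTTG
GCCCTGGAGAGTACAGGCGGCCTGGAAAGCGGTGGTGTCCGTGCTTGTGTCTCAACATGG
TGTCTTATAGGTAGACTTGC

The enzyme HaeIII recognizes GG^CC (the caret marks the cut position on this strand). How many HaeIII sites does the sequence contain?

4

GGCC occurs starting at positions 1, 18, 60, 79.
HaeIII cuts at 4 sites.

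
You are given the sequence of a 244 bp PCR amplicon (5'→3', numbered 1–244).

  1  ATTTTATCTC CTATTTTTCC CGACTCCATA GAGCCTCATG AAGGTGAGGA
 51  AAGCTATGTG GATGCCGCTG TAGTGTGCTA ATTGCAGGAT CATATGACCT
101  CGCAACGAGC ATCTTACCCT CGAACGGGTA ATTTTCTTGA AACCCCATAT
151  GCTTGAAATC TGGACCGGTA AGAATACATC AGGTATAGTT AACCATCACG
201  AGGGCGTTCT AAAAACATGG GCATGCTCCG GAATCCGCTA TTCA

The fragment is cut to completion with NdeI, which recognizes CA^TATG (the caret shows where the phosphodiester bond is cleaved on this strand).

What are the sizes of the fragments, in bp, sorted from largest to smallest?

97, 92, 55 bp

NdeI sites (CATATG) start at positions 91, 146.
NdeI cuts after base 2 of each site, so after positions 92, 147.
Linear molecule, 2 cuts → 3 fragments:
  1–92 → 92 bp
  93–147 → 55 bp
  148–244 → 97 bp
Sorted largest to smallest: 97, 92, 55 bp.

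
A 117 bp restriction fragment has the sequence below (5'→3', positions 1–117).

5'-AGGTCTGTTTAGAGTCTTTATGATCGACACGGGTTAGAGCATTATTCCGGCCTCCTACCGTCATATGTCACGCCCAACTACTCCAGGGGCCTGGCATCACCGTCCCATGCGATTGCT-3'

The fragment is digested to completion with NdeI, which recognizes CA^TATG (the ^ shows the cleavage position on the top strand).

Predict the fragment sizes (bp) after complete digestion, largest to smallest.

63, 54 bp

The NdeI site (CATATG) starts at position 62.
NdeI cuts after base 2 of each site, so after position 63.
Linear molecule, 1 cut → 2 fragments:
  1–63 → 63 bp
  64–117 → 54 bp
Sorted largest to smallest: 63, 54 bp.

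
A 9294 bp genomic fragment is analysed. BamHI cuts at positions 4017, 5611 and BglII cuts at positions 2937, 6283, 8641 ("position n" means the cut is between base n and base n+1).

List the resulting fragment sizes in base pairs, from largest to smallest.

2937, 2358, 1594, 1080, 672, 653 bp

Combined cut positions (sorted): 2937, 4017, 5611, 6283, 8641.
Linear molecule, 5 cuts → 6 fragments:
  2937 − 0 = 2937 bp
  4017 − 2937 = 1080 bp
  5611 − 4017 = 1594 bp
  6283 − 5611 = 672 bp
  8641 − 6283 = 2358 bp
  9294 − 8641 = 653 bp
Sorted largest to smallest: 2937, 2358, 1594, 1080, 672, 653 bp.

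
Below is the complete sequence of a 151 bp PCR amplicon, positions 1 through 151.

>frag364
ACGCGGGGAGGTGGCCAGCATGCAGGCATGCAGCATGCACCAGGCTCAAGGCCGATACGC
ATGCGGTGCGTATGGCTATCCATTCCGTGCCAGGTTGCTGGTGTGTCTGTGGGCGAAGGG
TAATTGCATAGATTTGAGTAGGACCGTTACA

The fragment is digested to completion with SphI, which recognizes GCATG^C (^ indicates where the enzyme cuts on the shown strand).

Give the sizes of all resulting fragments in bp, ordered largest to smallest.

SphI sites (GCATGC) start at positions 18, 26, 33, 59.
SphI cuts after base 5 of each site (before the last base), so after positions 22, 30, 37, 63.
Linear molecule, 4 cuts → 5 fragments:
  1–22 → 22 bp
  23–30 → 8 bp
  31–37 → 7 bp
  38–63 → 26 bp
  64–151 → 88 bp
Sorted largest to smallest: 88, 26, 22, 8, 7 bp.

88, 26, 22, 8, 7 bp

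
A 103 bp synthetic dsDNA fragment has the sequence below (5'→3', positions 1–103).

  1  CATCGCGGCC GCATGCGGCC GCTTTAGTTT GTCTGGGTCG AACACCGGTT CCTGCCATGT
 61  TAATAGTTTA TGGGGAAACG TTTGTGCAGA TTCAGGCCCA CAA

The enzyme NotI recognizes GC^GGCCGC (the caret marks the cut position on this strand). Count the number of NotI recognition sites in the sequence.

GCGGCCGC occurs starting at positions 5, 15.
NotI cuts at 2 sites.

2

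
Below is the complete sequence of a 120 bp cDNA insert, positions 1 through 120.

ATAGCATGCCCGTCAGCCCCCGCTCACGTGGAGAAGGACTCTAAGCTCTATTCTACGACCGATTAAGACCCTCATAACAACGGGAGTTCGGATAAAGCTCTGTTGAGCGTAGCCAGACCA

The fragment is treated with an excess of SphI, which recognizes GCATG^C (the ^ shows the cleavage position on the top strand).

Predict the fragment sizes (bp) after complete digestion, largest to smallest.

The SphI site (GCATGC) starts at position 4.
SphI cuts after base 5 of each site (before the last base), so after position 8.
Linear molecule, 1 cut → 2 fragments:
  1–8 → 8 bp
  9–120 → 112 bp
Sorted largest to smallest: 112, 8 bp.

112, 8 bp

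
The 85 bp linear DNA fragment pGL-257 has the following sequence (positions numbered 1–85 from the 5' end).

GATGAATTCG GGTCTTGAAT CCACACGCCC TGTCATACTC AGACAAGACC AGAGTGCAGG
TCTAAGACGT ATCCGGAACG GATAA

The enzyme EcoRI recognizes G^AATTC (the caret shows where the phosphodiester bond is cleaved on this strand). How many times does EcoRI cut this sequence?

1

GAATTC occurs starting at position 4.
EcoRI cuts at 1 site.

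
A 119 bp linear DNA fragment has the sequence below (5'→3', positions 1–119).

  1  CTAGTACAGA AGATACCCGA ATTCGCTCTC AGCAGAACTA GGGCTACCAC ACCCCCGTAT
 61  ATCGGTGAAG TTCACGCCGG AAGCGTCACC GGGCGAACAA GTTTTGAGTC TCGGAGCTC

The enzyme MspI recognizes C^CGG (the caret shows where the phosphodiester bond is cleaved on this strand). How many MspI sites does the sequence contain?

CCGG occurs starting at positions 77, 89.
MspI cuts at 2 sites.

2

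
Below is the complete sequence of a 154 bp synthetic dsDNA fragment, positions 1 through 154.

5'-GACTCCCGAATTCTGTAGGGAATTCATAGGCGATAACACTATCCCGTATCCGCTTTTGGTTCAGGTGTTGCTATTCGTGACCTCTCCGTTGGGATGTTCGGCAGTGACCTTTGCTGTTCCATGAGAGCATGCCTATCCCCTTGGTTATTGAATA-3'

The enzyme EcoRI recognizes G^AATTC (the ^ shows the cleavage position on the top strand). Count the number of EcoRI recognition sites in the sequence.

2

GAATTC occurs starting at positions 8, 20.
EcoRI cuts at 2 sites.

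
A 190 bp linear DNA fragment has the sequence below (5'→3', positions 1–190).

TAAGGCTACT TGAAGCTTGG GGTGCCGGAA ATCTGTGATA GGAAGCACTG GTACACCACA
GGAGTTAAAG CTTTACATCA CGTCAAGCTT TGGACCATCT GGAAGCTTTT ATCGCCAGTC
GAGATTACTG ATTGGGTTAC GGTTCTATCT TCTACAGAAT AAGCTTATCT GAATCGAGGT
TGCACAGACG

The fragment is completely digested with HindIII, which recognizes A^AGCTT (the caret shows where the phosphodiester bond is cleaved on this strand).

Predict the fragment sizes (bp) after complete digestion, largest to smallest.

58, 55, 29, 18, 17, 13 bp

HindIII sites (AAGCTT) start at positions 13, 68, 85, 103, 161.
HindIII cuts after the first base of each site, so after positions 13, 68, 85, 103, 161.
Linear molecule, 5 cuts → 6 fragments:
  1–13 → 13 bp
  14–68 → 55 bp
  69–85 → 17 bp
  86–103 → 18 bp
  104–161 → 58 bp
  162–190 → 29 bp
Sorted largest to smallest: 58, 55, 29, 18, 17, 13 bp.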